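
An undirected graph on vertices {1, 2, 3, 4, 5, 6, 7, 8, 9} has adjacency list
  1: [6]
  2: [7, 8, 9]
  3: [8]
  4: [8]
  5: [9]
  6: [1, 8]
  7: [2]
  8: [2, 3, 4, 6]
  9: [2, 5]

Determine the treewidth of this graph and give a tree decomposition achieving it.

Treewidth 1.
Bags: B1 = {2, 7}  B2 = {2, 8}  B3 = {6, 8}  B4 = {4, 8}  B5 = {1, 6}  B6 = {2, 9}  B7 = {5, 9}  B8 = {3, 8}
Tree: B1–B2, B2–B3, B2–B4, B3–B5, B2–B6, B6–B7, B2–B8

The largest bag has 2 vertices, giving width 1; this decomposition certifies tw(G) ≤ 1. Since G has at least one edge (e.g. 2–7), it is not an edgeless graph, so tw(G) ≥ 1. Combining the bounds, tw(G) = 1.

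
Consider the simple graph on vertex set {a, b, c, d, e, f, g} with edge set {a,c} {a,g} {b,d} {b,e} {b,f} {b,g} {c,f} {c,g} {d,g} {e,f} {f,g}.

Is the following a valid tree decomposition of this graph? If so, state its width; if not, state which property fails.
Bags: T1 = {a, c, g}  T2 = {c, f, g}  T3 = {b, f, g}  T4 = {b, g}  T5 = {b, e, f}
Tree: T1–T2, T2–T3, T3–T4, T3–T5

No — vertex d appears in no bag.

A tree decomposition must satisfy three properties: every vertex lies in some bag; for every edge, both endpoints lie together in some bag; and for every vertex, the bags containing it form a connected subtree. Here vertex d appears in no bag, so the decomposition is invalid.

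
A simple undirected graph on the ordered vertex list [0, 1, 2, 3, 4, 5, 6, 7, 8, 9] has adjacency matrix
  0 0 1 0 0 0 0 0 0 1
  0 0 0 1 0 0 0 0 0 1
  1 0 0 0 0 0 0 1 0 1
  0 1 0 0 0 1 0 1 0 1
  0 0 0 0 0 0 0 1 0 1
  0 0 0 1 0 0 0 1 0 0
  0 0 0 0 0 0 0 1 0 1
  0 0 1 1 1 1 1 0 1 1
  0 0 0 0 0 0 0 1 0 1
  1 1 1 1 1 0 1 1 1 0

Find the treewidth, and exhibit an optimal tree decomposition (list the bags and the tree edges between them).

Treewidth 2.
One such decomposition:
Bags: B1 = {2, 7, 9}  B2 = {3, 7, 9}  B3 = {7, 8, 9}  B4 = {4, 7, 9}  B5 = {0, 2, 9}  B6 = {3, 5, 7}  B7 = {6, 7, 9}  B8 = {1, 3, 9}
Tree: B1–B2, B2–B3, B2–B4, B1–B5, B2–B6, B4–B7, B2–B8

The largest bag has 3 vertices, giving width 2; this decomposition certifies tw(G) ≤ 2. Conversely, {0, 2, 9} is a clique of size 3, and the vertices of any clique must share a bag in every tree decomposition; so some bag has ≥ 3 vertices and tw(G) ≥ 2. Combining the bounds, tw(G) = 2.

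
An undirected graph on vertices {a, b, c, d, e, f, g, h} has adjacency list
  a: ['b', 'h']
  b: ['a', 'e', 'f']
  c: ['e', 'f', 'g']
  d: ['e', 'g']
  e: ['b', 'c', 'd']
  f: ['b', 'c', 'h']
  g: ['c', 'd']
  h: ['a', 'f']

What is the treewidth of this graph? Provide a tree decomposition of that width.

Treewidth 2.
Bags: B1 = {c, d, g}  B2 = {c, d, e}  B3 = {c, e, f}  B4 = {b, e, f}  B5 = {b, f, h}  B6 = {a, b, h}
Tree: B1–B2, B2–B3, B3–B4, B4–B5, B5–B6

Every bag has size at most 3, so the width is 3 − 1 = 2 and tw(G) ≤ 2. The edges g–d–e–c–g form a cycle, so G is not a tree and its treewidth is at least 2. Hence tw(G) = 2 exactly.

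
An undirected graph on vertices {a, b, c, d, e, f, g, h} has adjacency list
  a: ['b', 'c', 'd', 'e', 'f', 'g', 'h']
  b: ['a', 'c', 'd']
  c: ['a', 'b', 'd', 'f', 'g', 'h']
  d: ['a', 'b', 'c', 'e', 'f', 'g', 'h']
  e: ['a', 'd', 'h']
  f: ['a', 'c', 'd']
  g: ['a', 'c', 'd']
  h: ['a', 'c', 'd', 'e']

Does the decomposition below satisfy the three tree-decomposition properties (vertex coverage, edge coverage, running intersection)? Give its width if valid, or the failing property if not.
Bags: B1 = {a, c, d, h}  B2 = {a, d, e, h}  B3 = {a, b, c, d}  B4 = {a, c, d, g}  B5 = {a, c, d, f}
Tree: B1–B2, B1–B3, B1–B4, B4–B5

Yes; width 3.

Vertex coverage: the bags together contain {a, b, c, d, e, f, g, h}, the full vertex set. Edge coverage: each edge of G has both endpoints in at least one bag. Running intersection: for every vertex, the bags containing it form a connected subtree. All three properties hold, so this is a valid tree decomposition of width max|bag| − 1 = 3, and hence tw(G) ≤ 3.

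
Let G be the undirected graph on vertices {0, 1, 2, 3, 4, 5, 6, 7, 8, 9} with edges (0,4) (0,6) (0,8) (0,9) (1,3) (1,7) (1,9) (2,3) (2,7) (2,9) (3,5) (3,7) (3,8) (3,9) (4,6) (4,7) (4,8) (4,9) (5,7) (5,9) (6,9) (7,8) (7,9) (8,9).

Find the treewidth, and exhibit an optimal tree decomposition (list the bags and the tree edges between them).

Each bag holds 4 vertices, so the decomposition has width 3, which upper-bounds the treewidth. For the lower bound, the 4 vertices {0, 4, 8, 9} are pairwise adjacent, and any tree decomposition puts a clique entirely inside one bag — forcing width ≥ 3. Hence tw(G) = 3 exactly.

Treewidth 3.
One optimal decomposition is:
Bags: B1 = {0, 4, 8, 9}  B2 = {4, 7, 8, 9}  B3 = {3, 7, 8, 9}  B4 = {2, 3, 7, 9}  B5 = {1, 3, 7, 9}  B6 = {0, 4, 6, 9}  B7 = {3, 5, 7, 9}
Tree: B1–B2, B2–B3, B3–B4, B4–B5, B1–B6, B3–B7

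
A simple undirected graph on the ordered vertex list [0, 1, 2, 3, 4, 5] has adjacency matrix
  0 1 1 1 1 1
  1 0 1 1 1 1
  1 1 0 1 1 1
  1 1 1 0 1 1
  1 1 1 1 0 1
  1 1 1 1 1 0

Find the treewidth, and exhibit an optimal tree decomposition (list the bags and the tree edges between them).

Treewidth 5.
One optimal decomposition is:
Bags: B1 = {0, 1, 2, 3, 4, 5}
Tree: (single bag)

A single bag containing all 6 vertices is trivially a valid decomposition of width 5. For the lower bound, the 6 vertices {0, 1, 2, 3, 4, 5} are pairwise adjacent, and any tree decomposition puts a clique entirely inside one bag — forcing width ≥ 5. Hence tw(G) = 5 exactly.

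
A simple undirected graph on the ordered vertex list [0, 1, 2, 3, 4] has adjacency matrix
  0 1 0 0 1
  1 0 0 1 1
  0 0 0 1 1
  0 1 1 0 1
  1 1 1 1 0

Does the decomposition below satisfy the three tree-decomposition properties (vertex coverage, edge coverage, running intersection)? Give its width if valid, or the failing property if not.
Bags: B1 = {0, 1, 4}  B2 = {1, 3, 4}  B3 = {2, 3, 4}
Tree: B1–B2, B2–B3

Every vertex of G appears in some bag (union = {0, 1, 2, 3, 4}); every edge is covered by a bag; and for each vertex v the set of bags containing v is connected in the bag tree. The decomposition is therefore valid. The largest bag has 3 vertices, so the width is 2.

Yes; width 2.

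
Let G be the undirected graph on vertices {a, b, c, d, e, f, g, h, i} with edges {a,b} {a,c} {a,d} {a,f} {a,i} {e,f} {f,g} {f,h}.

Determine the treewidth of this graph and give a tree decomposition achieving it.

Treewidth 1.
One such decomposition:
Bags: B1 = {a, c}  B2 = {a, d}  B3 = {a, i}  B4 = {a, b}  B5 = {a, f}  B6 = {e, f}  B7 = {f, h}  B8 = {f, g}
Tree: B1–B2, B2–B3, B1–B4, B4–B5, B5–B6, B5–B7, B7–B8

The largest bag has 2 vertices, giving width 1; this decomposition certifies tw(G) ≤ 1. Any graph with an edge has treewidth ≥ 1, and G has the edge c–a. Hence tw(G) = 1 exactly.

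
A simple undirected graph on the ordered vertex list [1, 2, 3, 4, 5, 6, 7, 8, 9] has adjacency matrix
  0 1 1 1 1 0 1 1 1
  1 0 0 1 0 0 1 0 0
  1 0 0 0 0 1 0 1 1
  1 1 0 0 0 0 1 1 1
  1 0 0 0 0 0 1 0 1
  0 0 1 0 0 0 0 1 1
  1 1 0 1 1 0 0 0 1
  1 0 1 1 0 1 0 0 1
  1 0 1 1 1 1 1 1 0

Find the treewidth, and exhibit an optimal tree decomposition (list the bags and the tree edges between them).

Treewidth 3.
One such decomposition:
Bags: B1 = {1, 3, 8, 9}  B2 = {1, 4, 8, 9}  B3 = {1, 4, 7, 9}  B4 = {1, 5, 7, 9}  B5 = {3, 6, 8, 9}  B6 = {1, 2, 4, 7}
Tree: B1–B2, B2–B3, B3–B4, B1–B5, B3–B6

The largest bag has 4 vertices, giving width 3; this decomposition certifies tw(G) ≤ 3. On the other hand G contains the 4-clique {1, 3, 8, 9}. A clique must lie in a single bag of any decomposition, so no decomposition can have width below 3. Therefore the treewidth is 3.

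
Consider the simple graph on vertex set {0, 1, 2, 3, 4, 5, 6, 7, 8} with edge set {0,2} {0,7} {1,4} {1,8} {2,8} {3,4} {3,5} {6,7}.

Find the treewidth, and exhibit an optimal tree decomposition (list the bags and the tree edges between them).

The largest bag has 2 vertices, giving width 1; this decomposition certifies tw(G) ≤ 1. G has an edge, so its treewidth is at least 1. Combining the bounds, tw(G) = 1.

Treewidth 1.
Bags: B1 = {6, 7}  B2 = {0, 7}  B3 = {0, 2}  B4 = {2, 8}  B5 = {1, 8}  B6 = {1, 4}  B7 = {3, 4}  B8 = {3, 5}
Tree: B1–B2, B2–B3, B3–B4, B4–B5, B5–B6, B6–B7, B7–B8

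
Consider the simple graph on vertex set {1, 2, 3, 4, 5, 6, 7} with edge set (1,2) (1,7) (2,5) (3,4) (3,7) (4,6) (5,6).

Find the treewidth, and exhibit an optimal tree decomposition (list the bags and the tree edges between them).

Treewidth 2.
One such decomposition:
Bags: B1 = {2, 5, 6}  B2 = {1, 2, 6}  B3 = {1, 6, 7}  B4 = {3, 6, 7}  B5 = {3, 4, 6}
Tree: B1–B2, B2–B3, B3–B4, B4–B5

Each bag holds 3 vertices, so the decomposition has width 2, which upper-bounds the treewidth. For the lower bound, G contains the cycle 6–5–2–1–7–3–4–6, so G is not a forest; only forests have treewidth ≤ 1, hence tw(G) ≥ 2. Combining the bounds, tw(G) = 2.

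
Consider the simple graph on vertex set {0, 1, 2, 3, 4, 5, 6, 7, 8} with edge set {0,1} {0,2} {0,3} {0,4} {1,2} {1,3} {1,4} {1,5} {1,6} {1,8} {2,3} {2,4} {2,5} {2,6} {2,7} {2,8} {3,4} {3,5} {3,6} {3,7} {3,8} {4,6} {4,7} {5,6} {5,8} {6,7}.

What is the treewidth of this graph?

A width-4 tree decomposition is:
Bags: B1 = {1, 2, 3, 4, 6}  B2 = {1, 2, 3, 5, 6}  B3 = {2, 3, 4, 6, 7}  B4 = {1, 2, 3, 5, 8}  B5 = {0, 1, 2, 3, 4}
Tree: B1–B2, B1–B3, B2–B4, B1–B5
The largest bag has 5 vertices, giving width 4; this decomposition certifies tw(G) ≤ 4. On the other hand G contains the 5-clique {1, 2, 3, 5, 8}. A clique must lie in a single bag of any decomposition, so no decomposition can have width below 4. Hence tw(G) = 4 exactly.

4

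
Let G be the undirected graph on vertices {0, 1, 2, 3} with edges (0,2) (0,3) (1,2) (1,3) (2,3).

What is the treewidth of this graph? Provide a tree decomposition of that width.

The largest bag has 3 vertices, giving width 2; this decomposition certifies tw(G) ≤ 2. Conversely, {0, 2, 3} is a clique of size 3, and the vertices of any clique must share a bag in every tree decomposition; so some bag has ≥ 3 vertices and tw(G) ≥ 2. The upper and lower bounds meet at 2, so that is the treewidth.

Treewidth 2.
Bags: B1 = {0, 2, 3}  B2 = {1, 2, 3}
Tree: B1–B2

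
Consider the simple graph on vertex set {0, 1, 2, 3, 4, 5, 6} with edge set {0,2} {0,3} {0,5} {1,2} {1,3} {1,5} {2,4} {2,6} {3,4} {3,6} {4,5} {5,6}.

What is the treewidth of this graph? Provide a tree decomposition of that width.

Each bag holds 4 vertices, so the decomposition has width 3, which upper-bounds the treewidth. For the lower bound: the 4 vertex sets {3,6}, {2,4}, {5}, {0} are disjoint, each induces a connected subgraph, and every pair is joined by at least one edge of G. Contracting each set to a single vertex therefore yields K_{4} as a minor, and since treewidth is minor-monotone, tw(G) ≥ tw(K_{4}) = 3. Hence tw(G) = 3 exactly.

Treewidth 3.
Bags: B1 = {2, 3, 5, 6}  B2 = {2, 3, 4, 5}  B3 = {0, 2, 3, 5}  B4 = {1, 2, 3, 5}
Tree: B1–B2, B2–B3, B3–B4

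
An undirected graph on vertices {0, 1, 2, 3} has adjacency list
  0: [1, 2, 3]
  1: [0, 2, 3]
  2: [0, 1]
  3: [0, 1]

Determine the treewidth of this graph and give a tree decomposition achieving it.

The largest bag has 3 vertices, giving width 2; this decomposition certifies tw(G) ≤ 2. For the lower bound, the 3 vertices {0, 1, 2} are pairwise adjacent, and any tree decomposition puts a clique entirely inside one bag — forcing width ≥ 2. Therefore the treewidth is 2.

Treewidth 2.
One optimal decomposition is:
Bags: B1 = {0, 1, 2}  B2 = {0, 1, 3}
Tree: B1–B2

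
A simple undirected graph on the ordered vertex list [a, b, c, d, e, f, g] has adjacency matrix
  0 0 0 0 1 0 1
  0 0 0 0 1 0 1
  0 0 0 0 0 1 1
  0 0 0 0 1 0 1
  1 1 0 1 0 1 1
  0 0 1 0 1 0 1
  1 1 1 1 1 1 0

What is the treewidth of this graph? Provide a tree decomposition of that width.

The largest bag has 3 vertices, giving width 2; this decomposition certifies tw(G) ≤ 2. Conversely, {d, e, g} is a clique of size 3, and the vertices of any clique must share a bag in every tree decomposition; so some bag has ≥ 3 vertices and tw(G) ≥ 2. Hence tw(G) = 2 exactly.

Treewidth 2.
Bags: B1 = {e, f, g}  B2 = {b, e, g}  B3 = {a, e, g}  B4 = {d, e, g}  B5 = {c, f, g}
Tree: B1–B2, B2–B3, B3–B4, B1–B5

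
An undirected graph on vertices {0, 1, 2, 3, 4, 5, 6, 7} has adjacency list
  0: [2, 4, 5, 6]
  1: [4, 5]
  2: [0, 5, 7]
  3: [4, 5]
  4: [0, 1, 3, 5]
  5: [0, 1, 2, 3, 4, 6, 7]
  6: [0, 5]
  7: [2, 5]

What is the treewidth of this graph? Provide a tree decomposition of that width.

Each bag holds 3 vertices, so the decomposition has width 2, which upper-bounds the treewidth. On the other hand G contains the 3-clique {0, 2, 5}. A clique must lie in a single bag of any decomposition, so no decomposition can have width below 2. The upper and lower bounds meet at 2, so that is the treewidth.

Treewidth 2.
Bags: B1 = {0, 2, 5}  B2 = {0, 4, 5}  B3 = {0, 5, 6}  B4 = {1, 4, 5}  B5 = {3, 4, 5}  B6 = {2, 5, 7}
Tree: B1–B2, B1–B3, B2–B4, B2–B5, B1–B6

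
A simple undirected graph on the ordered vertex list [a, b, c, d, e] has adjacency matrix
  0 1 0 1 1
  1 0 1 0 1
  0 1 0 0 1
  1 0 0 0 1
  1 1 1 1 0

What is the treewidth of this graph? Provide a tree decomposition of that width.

Treewidth 2.
Bags: B1 = {b, c, e}  B2 = {a, b, e}  B3 = {a, d, e}
Tree: B1–B2, B2–B3

Every bag has size at most 3, so the width is 3 − 1 = 2 and tw(G) ≤ 2. On the other hand G contains the 3-clique {b, c, e}. A clique must lie in a single bag of any decomposition, so no decomposition can have width below 2. The upper and lower bounds meet at 2, so that is the treewidth.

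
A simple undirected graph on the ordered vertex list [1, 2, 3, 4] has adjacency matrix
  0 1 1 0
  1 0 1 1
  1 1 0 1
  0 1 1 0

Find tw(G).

A width-2 tree decomposition is:
Bags: B1 = {2, 3, 4}  B2 = {1, 2, 3}
Tree: B1–B2
Each bag holds 3 vertices, so the decomposition has width 2, which upper-bounds the treewidth. On the other hand G contains the 3-clique {1, 2, 3}. A clique must lie in a single bag of any decomposition, so no decomposition can have width below 2. Combining the bounds, tw(G) = 2.

2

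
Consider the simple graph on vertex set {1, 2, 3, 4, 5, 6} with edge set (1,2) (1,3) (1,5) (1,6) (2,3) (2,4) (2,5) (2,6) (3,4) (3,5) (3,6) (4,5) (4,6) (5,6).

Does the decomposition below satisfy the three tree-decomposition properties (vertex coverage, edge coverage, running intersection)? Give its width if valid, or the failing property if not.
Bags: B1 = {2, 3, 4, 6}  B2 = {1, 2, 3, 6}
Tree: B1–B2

No — vertex 5 appears in no bag.

A tree decomposition must satisfy three properties: every vertex lies in some bag; for every edge, both endpoints lie together in some bag; and for every vertex, the bags containing it form a connected subtree. Here vertex 5 appears in no bag, so the decomposition is invalid.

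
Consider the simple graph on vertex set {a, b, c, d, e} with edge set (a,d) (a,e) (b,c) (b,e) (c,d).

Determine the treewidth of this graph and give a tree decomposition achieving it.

Treewidth 2.
One such decomposition:
Bags: B1 = {b, c, d}  B2 = {b, d, e}  B3 = {a, d, e}
Tree: B1–B2, B2–B3

Every bag has size at most 3, so the width is 3 − 1 = 2 and tw(G) ≤ 2. For the lower bound, G contains the cycle d–c–b–e–a–d, so G is not a forest; only forests have treewidth ≤ 1, hence tw(G) ≥ 2. Combining the bounds, tw(G) = 2.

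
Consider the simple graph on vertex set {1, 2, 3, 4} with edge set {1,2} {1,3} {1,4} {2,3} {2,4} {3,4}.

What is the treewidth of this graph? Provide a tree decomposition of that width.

Treewidth 3.
Bags: B1 = {1, 2, 3, 4}
Tree: (single bag)

A single bag containing all 4 vertices is trivially a valid decomposition of width 3. On the other hand G contains the 4-clique {1, 2, 3, 4}. A clique must lie in a single bag of any decomposition, so no decomposition can have width below 3. Combining the bounds, tw(G) = 3.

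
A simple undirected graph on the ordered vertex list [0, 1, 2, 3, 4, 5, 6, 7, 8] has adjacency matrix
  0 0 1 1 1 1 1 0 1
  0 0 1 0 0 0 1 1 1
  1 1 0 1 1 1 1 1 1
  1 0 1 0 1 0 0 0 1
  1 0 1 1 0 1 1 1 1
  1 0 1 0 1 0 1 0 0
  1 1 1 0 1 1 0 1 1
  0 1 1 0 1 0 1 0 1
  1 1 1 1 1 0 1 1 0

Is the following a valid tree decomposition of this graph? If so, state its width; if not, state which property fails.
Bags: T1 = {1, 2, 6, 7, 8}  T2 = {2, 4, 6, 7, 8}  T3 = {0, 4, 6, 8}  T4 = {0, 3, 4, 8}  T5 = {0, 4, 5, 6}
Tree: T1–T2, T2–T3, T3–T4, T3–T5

A tree decomposition must satisfy three properties: every vertex lies in some bag; for every edge, both endpoints lie together in some bag; and for every vertex, the bags containing it form a connected subtree. Here edge (2,0) lies in no bag, so the decomposition is invalid.

No — edge (2,0) lies in no bag.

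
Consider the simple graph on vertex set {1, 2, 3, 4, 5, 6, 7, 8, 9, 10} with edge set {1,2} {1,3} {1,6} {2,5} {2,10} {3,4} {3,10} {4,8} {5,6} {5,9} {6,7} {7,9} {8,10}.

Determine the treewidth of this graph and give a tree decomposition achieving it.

Every bag has size at most 3, so the width is 3 − 1 = 2 and tw(G) ≤ 2. Since 7–9–5–6–7 is a cycle in G, G is not acyclic. Forests are exactly the graphs of treewidth ≤ 1, so tw(G) ≥ 2. Combining the bounds, tw(G) = 2.

Treewidth 2.
One such decomposition:
Bags: B1 = {6, 7, 9}  B2 = {5, 6, 9}  B3 = {1, 5, 6}  B4 = {1, 2, 5}  B5 = {1, 2, 3}  B6 = {2, 3, 10}  B7 = {3, 4, 10}  B8 = {4, 8, 10}
Tree: B1–B2, B2–B3, B3–B4, B4–B5, B5–B6, B6–B7, B7–B8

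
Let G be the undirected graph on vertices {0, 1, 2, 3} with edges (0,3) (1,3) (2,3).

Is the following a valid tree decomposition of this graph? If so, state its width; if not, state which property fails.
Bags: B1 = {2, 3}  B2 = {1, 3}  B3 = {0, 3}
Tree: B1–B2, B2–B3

Yes; width 1.

Every vertex of G appears in some bag (union = {0, 1, 2, 3}); every edge is covered by a bag; and for each vertex v the set of bags containing v is connected in the bag tree. The decomposition is therefore valid. The largest bag has 2 vertices, so the width is 1.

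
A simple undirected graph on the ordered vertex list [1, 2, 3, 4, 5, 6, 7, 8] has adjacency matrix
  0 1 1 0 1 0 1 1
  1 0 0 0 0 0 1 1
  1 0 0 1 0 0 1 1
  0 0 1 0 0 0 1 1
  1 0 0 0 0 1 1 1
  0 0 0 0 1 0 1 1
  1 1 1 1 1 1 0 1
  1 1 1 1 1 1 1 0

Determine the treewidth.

3

A width-3 tree decomposition is:
Bags: B1 = {1, 3, 7, 8}  B2 = {1, 2, 7, 8}  B3 = {1, 5, 7, 8}  B4 = {5, 6, 7, 8}  B5 = {3, 4, 7, 8}
Tree: B1–B2, B2–B3, B3–B4, B1–B5
Each bag holds 4 vertices, so the decomposition has width 3, which upper-bounds the treewidth. On the other hand G contains the 4-clique {1, 2, 7, 8}. A clique must lie in a single bag of any decomposition, so no decomposition can have width below 3. Hence tw(G) = 3 exactly.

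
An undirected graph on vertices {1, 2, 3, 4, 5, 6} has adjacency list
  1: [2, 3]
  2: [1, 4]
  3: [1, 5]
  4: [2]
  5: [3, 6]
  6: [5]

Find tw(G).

1

A width-1 tree decomposition is:
Bags: B1 = {5, 6}  B2 = {3, 5}  B3 = {1, 3}  B4 = {1, 2}  B5 = {2, 4}
Tree: B1–B2, B2–B3, B3–B4, B4–B5
The largest bag has 2 vertices, giving width 1; this decomposition certifies tw(G) ≤ 1. G has an edge, so its treewidth is at least 1. Therefore the treewidth is 1.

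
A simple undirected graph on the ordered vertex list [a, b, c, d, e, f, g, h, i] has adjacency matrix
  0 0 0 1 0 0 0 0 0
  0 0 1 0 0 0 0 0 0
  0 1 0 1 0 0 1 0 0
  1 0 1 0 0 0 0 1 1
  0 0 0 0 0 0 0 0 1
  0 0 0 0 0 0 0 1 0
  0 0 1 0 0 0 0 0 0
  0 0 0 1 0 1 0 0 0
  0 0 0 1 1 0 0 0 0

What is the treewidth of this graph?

1

A width-1 tree decomposition is:
Bags: B1 = {c, d}  B2 = {c, g}  B3 = {a, d}  B4 = {d, h}  B5 = {d, i}  B6 = {b, c}  B7 = {f, h}  B8 = {e, i}
Tree: B1–B2, B1–B3, B1–B4, B1–B5, B1–B6, B4–B7, B5–B8
Each bag holds 2 vertices, so the decomposition has width 1, which upper-bounds the treewidth. Since G has at least one edge (e.g. d–c), it is not an edgeless graph, so tw(G) ≥ 1. Hence tw(G) = 1 exactly.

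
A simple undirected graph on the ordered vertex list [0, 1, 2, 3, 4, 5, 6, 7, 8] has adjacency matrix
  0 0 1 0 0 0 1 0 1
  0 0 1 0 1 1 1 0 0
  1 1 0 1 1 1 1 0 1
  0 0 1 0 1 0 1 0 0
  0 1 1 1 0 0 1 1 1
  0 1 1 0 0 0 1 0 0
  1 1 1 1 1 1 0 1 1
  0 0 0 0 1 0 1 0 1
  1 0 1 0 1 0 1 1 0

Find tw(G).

3

A width-3 tree decomposition is:
Bags: B1 = {2, 4, 6, 8}  B2 = {0, 2, 6, 8}  B3 = {1, 2, 4, 6}  B4 = {2, 3, 4, 6}  B5 = {4, 6, 7, 8}  B6 = {1, 2, 5, 6}
Tree: B1–B2, B1–B3, B1–B4, B1–B5, B3–B6
Each bag holds 4 vertices, so the decomposition has width 3, which upper-bounds the treewidth. Conversely, {0, 2, 6, 8} is a clique of size 4, and the vertices of any clique must share a bag in every tree decomposition; so some bag has ≥ 4 vertices and tw(G) ≥ 3. Combining the bounds, tw(G) = 3.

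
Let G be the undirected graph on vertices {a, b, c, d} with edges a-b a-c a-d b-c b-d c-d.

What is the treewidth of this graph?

A width-3 tree decomposition is:
Bags: B1 = {a, b, c, d}
Tree: (single bag)
A single bag containing all 4 vertices is trivially a valid decomposition of width 3. On the other hand G contains the 4-clique {a, b, c, d}. A clique must lie in a single bag of any decomposition, so no decomposition can have width below 3. The upper and lower bounds meet at 3, so that is the treewidth.

3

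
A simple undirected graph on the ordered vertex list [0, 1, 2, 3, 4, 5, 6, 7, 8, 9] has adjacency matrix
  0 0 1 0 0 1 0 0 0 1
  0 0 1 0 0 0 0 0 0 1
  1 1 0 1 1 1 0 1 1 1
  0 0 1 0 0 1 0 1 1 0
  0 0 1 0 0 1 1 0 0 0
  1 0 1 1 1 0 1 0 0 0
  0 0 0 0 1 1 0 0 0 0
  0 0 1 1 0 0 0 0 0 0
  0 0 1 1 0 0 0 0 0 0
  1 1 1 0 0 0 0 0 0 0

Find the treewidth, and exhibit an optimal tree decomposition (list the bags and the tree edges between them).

Treewidth 2.
One such decomposition:
Bags: B1 = {4, 5, 6}  B2 = {2, 4, 5}  B3 = {2, 3, 5}  B4 = {0, 2, 5}  B5 = {2, 3, 8}  B6 = {0, 2, 9}  B7 = {1, 2, 9}  B8 = {2, 3, 7}
Tree: B1–B2, B2–B3, B3–B4, B3–B5, B4–B6, B6–B7, B3–B8

Each bag holds 3 vertices, so the decomposition has width 2, which upper-bounds the treewidth. On the other hand G contains the 3-clique {0, 2, 9}. A clique must lie in a single bag of any decomposition, so no decomposition can have width below 2. Hence tw(G) = 2 exactly.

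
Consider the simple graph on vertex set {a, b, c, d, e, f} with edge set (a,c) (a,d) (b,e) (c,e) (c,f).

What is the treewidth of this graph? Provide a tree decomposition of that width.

Treewidth 1.
Bags: B1 = {c, e}  B2 = {b, e}  B3 = {a, c}  B4 = {a, d}  B5 = {c, f}
Tree: B1–B2, B1–B3, B3–B4, B1–B5

Every bag has size at most 2, so the width is 2 − 1 = 1 and tw(G) ≤ 1. Any graph with an edge has treewidth ≥ 1, and G has the edge c–e. The upper and lower bounds meet at 1, so that is the treewidth.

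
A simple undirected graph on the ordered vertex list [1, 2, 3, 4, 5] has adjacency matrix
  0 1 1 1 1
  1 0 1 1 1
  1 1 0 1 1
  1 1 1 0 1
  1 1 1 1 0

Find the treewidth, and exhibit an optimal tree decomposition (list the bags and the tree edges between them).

With just one bag of size 5, the width is 5 − 1 = 4, so tw(G) ≤ 4. For the lower bound, the 5 vertices {1, 2, 3, 4, 5} are pairwise adjacent, and any tree decomposition puts a clique entirely inside one bag — forcing width ≥ 4. The upper and lower bounds meet at 4, so that is the treewidth.

Treewidth 4.
One such decomposition:
Bags: B1 = {1, 2, 3, 4, 5}
Tree: (single bag)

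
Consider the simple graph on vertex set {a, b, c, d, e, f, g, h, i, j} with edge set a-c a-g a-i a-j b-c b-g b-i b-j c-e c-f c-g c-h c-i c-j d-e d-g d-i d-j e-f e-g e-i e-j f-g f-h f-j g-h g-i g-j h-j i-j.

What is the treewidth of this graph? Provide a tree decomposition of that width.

The largest bag has 5 vertices, giving width 4; this decomposition certifies tw(G) ≤ 4. For the lower bound, the 5 vertices {d, e, g, i, j} are pairwise adjacent, and any tree decomposition puts a clique entirely inside one bag — forcing width ≥ 4. Hence tw(G) = 4 exactly.

Treewidth 4.
Bags: B1 = {c, e, g, i, j}  B2 = {b, c, g, i, j}  B3 = {c, e, f, g, j}  B4 = {c, f, g, h, j}  B5 = {d, e, g, i, j}  B6 = {a, c, g, i, j}
Tree: B1–B2, B1–B3, B3–B4, B1–B5, B1–B6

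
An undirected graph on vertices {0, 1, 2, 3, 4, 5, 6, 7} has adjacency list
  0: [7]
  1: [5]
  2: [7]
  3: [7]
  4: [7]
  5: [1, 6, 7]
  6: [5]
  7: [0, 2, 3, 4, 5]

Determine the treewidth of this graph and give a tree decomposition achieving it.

Every bag has size at most 2, so the width is 2 − 1 = 1 and tw(G) ≤ 1. Since G has at least one edge (e.g. 7–2), it is not an edgeless graph, so tw(G) ≥ 1. The upper and lower bounds meet at 1, so that is the treewidth.

Treewidth 1.
One such decomposition:
Bags: B1 = {2, 7}  B2 = {4, 7}  B3 = {0, 7}  B4 = {5, 7}  B5 = {5, 6}  B6 = {3, 7}  B7 = {1, 5}
Tree: B1–B2, B1–B3, B1–B4, B4–B5, B3–B6, B4–B7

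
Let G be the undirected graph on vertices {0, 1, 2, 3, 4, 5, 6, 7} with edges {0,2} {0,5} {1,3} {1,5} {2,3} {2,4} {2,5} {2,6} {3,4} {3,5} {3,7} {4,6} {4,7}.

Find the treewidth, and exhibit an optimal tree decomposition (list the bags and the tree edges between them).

Treewidth 2.
Bags: B1 = {3, 4, 7}  B2 = {2, 3, 4}  B3 = {2, 3, 5}  B4 = {2, 4, 6}  B5 = {1, 3, 5}  B6 = {0, 2, 5}
Tree: B1–B2, B2–B3, B2–B4, B3–B5, B3–B6

The largest bag has 3 vertices, giving width 2; this decomposition certifies tw(G) ≤ 2. Conversely, {1, 3, 5} is a clique of size 3, and the vertices of any clique must share a bag in every tree decomposition; so some bag has ≥ 3 vertices and tw(G) ≥ 2. The upper and lower bounds meet at 2, so that is the treewidth.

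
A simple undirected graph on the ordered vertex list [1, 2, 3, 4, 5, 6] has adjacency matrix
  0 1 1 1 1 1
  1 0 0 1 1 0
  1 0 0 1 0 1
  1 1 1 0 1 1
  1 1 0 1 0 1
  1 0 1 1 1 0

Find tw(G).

A width-3 tree decomposition is:
Bags: B1 = {1, 4, 5, 6}  B2 = {1, 2, 4, 5}  B3 = {1, 3, 4, 6}
Tree: B1–B2, B1–B3
Every bag has size at most 4, so the width is 4 − 1 = 3 and tw(G) ≤ 3. For the lower bound, the 4 vertices {1, 3, 4, 6} are pairwise adjacent, and any tree decomposition puts a clique entirely inside one bag — forcing width ≥ 3. Combining the bounds, tw(G) = 3.

3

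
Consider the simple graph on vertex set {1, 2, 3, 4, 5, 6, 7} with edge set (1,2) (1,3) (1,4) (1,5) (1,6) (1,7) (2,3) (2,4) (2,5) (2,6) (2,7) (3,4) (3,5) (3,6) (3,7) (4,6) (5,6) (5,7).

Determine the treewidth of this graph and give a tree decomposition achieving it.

Each bag holds 5 vertices, so the decomposition has width 4, which upper-bounds the treewidth. For the lower bound, the 5 vertices {1, 2, 3, 4, 6} are pairwise adjacent, and any tree decomposition puts a clique entirely inside one bag — forcing width ≥ 4. Combining the bounds, tw(G) = 4.

Treewidth 4.
Bags: B1 = {1, 2, 3, 5, 6}  B2 = {1, 2, 3, 5, 7}  B3 = {1, 2, 3, 4, 6}
Tree: B1–B2, B1–B3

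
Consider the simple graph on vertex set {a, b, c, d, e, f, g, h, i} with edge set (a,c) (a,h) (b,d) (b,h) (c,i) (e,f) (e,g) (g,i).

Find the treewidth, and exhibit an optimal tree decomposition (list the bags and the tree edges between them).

The largest bag has 2 vertices, giving width 1; this decomposition certifies tw(G) ≤ 1. Any graph with an edge has treewidth ≥ 1, and G has the edge f–e. Combining the bounds, tw(G) = 1.

Treewidth 1.
Bags: B1 = {e, f}  B2 = {e, g}  B3 = {g, i}  B4 = {c, i}  B5 = {a, c}  B6 = {a, h}  B7 = {b, h}  B8 = {b, d}
Tree: B1–B2, B2–B3, B3–B4, B4–B5, B5–B6, B6–B7, B7–B8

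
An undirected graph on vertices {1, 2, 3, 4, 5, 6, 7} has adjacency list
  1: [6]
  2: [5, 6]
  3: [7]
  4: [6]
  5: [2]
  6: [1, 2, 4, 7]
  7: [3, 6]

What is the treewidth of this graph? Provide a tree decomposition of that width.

Each bag holds 2 vertices, so the decomposition has width 1, which upper-bounds the treewidth. Any graph with an edge has treewidth ≥ 1, and G has the edge 6–2. The upper and lower bounds meet at 1, so that is the treewidth.

Treewidth 1.
One such decomposition:
Bags: B1 = {2, 6}  B2 = {4, 6}  B3 = {1, 6}  B4 = {2, 5}  B5 = {6, 7}  B6 = {3, 7}
Tree: B1–B2, B1–B3, B1–B4, B3–B5, B5–B6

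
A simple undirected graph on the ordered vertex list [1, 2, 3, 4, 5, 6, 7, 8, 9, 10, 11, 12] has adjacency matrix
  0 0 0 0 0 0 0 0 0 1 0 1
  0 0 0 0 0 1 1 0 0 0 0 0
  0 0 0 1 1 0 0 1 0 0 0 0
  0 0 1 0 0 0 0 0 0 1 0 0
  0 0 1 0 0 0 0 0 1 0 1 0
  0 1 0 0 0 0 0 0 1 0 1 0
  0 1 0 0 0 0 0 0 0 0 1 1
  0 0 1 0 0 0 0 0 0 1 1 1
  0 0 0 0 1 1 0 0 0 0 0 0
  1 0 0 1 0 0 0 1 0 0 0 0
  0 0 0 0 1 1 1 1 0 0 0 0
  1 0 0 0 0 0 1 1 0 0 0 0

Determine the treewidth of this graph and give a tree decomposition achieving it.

Treewidth 3.
One such decomposition:
Bags: B1 = {2, 5, 6, 9}  B2 = {2, 5, 6, 11}  B3 = {2, 5, 7, 11}  B4 = {3, 5, 7, 11}  B5 = {3, 7, 8, 11}  B6 = {3, 7, 8, 12}  B7 = {3, 4, 8, 12}  B8 = {4, 8, 10, 12}  B9 = {1, 4, 10, 12}
Tree: B1–B2, B2–B3, B3–B4, B4–B5, B5–B6, B6–B7, B7–B8, B8–B9

Each bag holds 4 vertices, so the decomposition has width 3, which upper-bounds the treewidth. For the lower bound: the 4 vertex sets {2,6,9}, {5}, {11}, {3,7,8,12} are disjoint, each induces a connected subgraph, and every pair is joined by at least one edge of G. Contracting each set to a single vertex therefore yields K_{4} as a minor, and since treewidth is minor-monotone, tw(G) ≥ tw(K_{4}) = 3. Hence tw(G) = 3 exactly.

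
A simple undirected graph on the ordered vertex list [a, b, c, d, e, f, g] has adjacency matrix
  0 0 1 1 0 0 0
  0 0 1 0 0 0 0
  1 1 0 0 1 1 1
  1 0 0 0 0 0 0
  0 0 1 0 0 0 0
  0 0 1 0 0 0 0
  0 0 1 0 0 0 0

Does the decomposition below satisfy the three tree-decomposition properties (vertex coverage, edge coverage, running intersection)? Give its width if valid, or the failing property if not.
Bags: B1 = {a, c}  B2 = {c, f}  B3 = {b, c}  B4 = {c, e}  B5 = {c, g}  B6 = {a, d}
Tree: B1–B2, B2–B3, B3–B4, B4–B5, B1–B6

Yes; width 1.

Vertex coverage: the bags together contain {a, b, c, d, e, f, g}, the full vertex set. Edge coverage: each edge of G has both endpoints in at least one bag. Running intersection: for every vertex, the bags containing it form a connected subtree. All three properties hold, so this is a valid tree decomposition of width max|bag| − 1 = 1, and hence tw(G) ≤ 1.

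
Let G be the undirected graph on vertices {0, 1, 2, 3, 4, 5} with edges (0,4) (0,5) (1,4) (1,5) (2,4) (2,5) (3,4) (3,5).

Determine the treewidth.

2

A width-2 tree decomposition is:
Bags: B1 = {0, 4, 5}  B2 = {1, 4, 5}  B3 = {3, 4, 5}  B4 = {2, 4, 5}
Tree: B1–B2, B2–B3, B3–B4
The largest bag has 3 vertices, giving width 2; this decomposition certifies tw(G) ≤ 2. Since 4–0–5–1–4 is a cycle in G, G is not acyclic. Forests are exactly the graphs of treewidth ≤ 1, so tw(G) ≥ 2. The upper and lower bounds meet at 2, so that is the treewidth.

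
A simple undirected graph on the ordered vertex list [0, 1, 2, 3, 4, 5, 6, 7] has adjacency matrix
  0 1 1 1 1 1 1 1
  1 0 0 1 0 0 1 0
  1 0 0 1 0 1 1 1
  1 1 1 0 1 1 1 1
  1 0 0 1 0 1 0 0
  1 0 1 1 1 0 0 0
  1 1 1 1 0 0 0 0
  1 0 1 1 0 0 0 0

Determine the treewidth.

A width-3 tree decomposition is:
Bags: B1 = {0, 2, 3, 5}  B2 = {0, 2, 3, 7}  B3 = {0, 2, 3, 6}  B4 = {0, 1, 3, 6}  B5 = {0, 3, 4, 5}
Tree: B1–B2, B2–B3, B3–B4, B1–B5
Each bag holds 4 vertices, so the decomposition has width 3, which upper-bounds the treewidth. Conversely, {0, 1, 3, 6} is a clique of size 4, and the vertices of any clique must share a bag in every tree decomposition; so some bag has ≥ 4 vertices and tw(G) ≥ 3. Hence tw(G) = 3 exactly.

3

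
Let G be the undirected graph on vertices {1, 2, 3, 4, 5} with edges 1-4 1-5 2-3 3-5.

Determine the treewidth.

1

A width-1 tree decomposition is:
Bags: B1 = {2, 3}  B2 = {3, 5}  B3 = {1, 5}  B4 = {1, 4}
Tree: B1–B2, B2–B3, B3–B4
The largest bag has 2 vertices, giving width 1; this decomposition certifies tw(G) ≤ 1. Since G has at least one edge (e.g. 2–3), it is not an edgeless graph, so tw(G) ≥ 1. Combining the bounds, tw(G) = 1.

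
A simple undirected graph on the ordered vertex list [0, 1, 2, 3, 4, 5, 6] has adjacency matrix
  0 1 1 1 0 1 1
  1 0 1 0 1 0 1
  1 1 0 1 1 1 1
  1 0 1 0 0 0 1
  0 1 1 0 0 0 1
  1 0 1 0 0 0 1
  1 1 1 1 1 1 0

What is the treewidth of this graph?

3

A width-3 tree decomposition is:
Bags: B1 = {0, 1, 2, 6}  B2 = {0, 2, 3, 6}  B3 = {0, 2, 5, 6}  B4 = {1, 2, 4, 6}
Tree: B1–B2, B1–B3, B1–B4
The largest bag has 4 vertices, giving width 3; this decomposition certifies tw(G) ≤ 3. For the lower bound, the 4 vertices {0, 1, 2, 6} are pairwise adjacent, and any tree decomposition puts a clique entirely inside one bag — forcing width ≥ 3. The upper and lower bounds meet at 3, so that is the treewidth.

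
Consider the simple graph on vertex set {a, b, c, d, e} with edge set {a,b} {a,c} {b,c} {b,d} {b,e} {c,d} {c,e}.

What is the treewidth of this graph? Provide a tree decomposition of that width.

Every bag has size at most 3, so the width is 3 − 1 = 2 and tw(G) ≤ 2. For the lower bound, the 3 vertices {b, c, d} are pairwise adjacent, and any tree decomposition puts a clique entirely inside one bag — forcing width ≥ 2. Combining the bounds, tw(G) = 2.

Treewidth 2.
Bags: B1 = {b, c, d}  B2 = {a, b, c}  B3 = {b, c, e}
Tree: B1–B2, B2–B3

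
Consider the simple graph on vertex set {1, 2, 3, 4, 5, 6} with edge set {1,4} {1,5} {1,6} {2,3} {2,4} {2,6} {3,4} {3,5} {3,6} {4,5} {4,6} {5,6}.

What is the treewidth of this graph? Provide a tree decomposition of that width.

Treewidth 3.
One optimal decomposition is:
Bags: B1 = {1, 4, 5, 6}  B2 = {3, 4, 5, 6}  B3 = {2, 3, 4, 6}
Tree: B1–B2, B2–B3

Every bag has size at most 4, so the width is 4 − 1 = 3 and tw(G) ≤ 3. Conversely, {1, 4, 5, 6} is a clique of size 4, and the vertices of any clique must share a bag in every tree decomposition; so some bag has ≥ 4 vertices and tw(G) ≥ 3. The upper and lower bounds meet at 3, so that is the treewidth.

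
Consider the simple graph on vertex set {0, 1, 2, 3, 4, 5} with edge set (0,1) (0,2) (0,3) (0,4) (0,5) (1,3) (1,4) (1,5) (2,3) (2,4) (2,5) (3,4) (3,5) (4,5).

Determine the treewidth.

4

A width-4 tree decomposition is:
Bags: B1 = {0, 2, 3, 4, 5}  B2 = {0, 1, 3, 4, 5}
Tree: B1–B2
The largest bag has 5 vertices, giving width 4; this decomposition certifies tw(G) ≤ 4. Conversely, {0, 1, 3, 4, 5} is a clique of size 5, and the vertices of any clique must share a bag in every tree decomposition; so some bag has ≥ 5 vertices and tw(G) ≥ 4. Therefore the treewidth is 4.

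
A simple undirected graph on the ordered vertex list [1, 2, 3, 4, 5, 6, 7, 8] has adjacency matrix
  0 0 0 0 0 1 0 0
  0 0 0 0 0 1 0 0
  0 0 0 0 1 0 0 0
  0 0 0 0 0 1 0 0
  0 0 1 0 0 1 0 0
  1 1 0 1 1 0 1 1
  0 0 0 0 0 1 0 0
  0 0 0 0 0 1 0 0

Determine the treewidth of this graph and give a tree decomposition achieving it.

The largest bag has 2 vertices, giving width 1; this decomposition certifies tw(G) ≤ 1. G has an edge, so its treewidth is at least 1. Combining the bounds, tw(G) = 1.

Treewidth 1.
Bags: B1 = {1, 6}  B2 = {5, 6}  B3 = {2, 6}  B4 = {6, 7}  B5 = {4, 6}  B6 = {3, 5}  B7 = {6, 8}
Tree: B1–B2, B2–B3, B3–B4, B4–B5, B2–B6, B4–B7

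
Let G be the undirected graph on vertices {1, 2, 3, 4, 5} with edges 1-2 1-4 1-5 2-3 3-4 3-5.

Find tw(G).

2

A width-2 tree decomposition is:
Bags: B1 = {1, 3, 5}  B2 = {1, 2, 3}  B3 = {1, 3, 4}
Tree: B1–B2, B2–B3
Each bag holds 3 vertices, so the decomposition has width 2, which upper-bounds the treewidth. For the lower bound, G contains the cycle 1–5–3–2–1, so G is not a forest; only forests have treewidth ≤ 1, hence tw(G) ≥ 2. Therefore the treewidth is 2.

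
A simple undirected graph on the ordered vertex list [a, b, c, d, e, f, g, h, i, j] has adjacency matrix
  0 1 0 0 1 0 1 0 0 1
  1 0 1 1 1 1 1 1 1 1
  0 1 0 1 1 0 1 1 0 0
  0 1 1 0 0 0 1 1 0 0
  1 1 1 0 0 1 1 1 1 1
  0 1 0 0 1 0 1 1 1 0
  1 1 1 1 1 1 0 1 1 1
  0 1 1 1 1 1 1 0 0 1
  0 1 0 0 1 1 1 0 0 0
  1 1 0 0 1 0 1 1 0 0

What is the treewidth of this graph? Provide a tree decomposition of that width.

Treewidth 4.
Bags: B1 = {b, e, g, h, j}  B2 = {b, e, f, g, h}  B3 = {b, e, f, g, i}  B4 = {b, c, e, g, h}  B5 = {b, c, d, g, h}  B6 = {a, b, e, g, j}
Tree: B1–B2, B2–B3, B2–B4, B4–B5, B1–B6

The largest bag has 5 vertices, giving width 4; this decomposition certifies tw(G) ≤ 4. On the other hand G contains the 5-clique {b, c, d, g, h}. A clique must lie in a single bag of any decomposition, so no decomposition can have width below 4. The upper and lower bounds meet at 4, so that is the treewidth.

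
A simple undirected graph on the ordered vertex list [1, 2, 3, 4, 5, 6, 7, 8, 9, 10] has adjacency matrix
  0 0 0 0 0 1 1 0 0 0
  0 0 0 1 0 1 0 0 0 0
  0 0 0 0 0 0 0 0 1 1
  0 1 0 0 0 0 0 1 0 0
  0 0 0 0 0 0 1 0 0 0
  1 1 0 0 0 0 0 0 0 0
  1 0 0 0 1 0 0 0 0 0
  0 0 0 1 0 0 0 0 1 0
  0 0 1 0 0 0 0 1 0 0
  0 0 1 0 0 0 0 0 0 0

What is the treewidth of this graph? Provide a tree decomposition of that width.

Treewidth 1.
One optimal decomposition is:
Bags: B1 = {5, 7}  B2 = {1, 7}  B3 = {1, 6}  B4 = {2, 6}  B5 = {2, 4}  B6 = {4, 8}  B7 = {8, 9}  B8 = {3, 9}  B9 = {3, 10}
Tree: B1–B2, B2–B3, B3–B4, B4–B5, B5–B6, B6–B7, B7–B8, B8–B9

Each bag holds 2 vertices, so the decomposition has width 1, which upper-bounds the treewidth. Since G has at least one edge (e.g. 5–7), it is not an edgeless graph, so tw(G) ≥ 1. Combining the bounds, tw(G) = 1.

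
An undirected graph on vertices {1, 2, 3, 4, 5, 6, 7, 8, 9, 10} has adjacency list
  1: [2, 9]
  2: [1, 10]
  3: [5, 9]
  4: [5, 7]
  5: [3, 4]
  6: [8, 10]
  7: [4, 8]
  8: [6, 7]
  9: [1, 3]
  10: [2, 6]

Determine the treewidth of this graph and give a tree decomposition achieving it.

Each bag holds 3 vertices, so the decomposition has width 2, which upper-bounds the treewidth. Since 2–10–6–8–7–4–5–3–9–1–2 is a cycle in G, G is not acyclic. Forests are exactly the graphs of treewidth ≤ 1, so tw(G) ≥ 2. Therefore the treewidth is 2.

Treewidth 2.
One optimal decomposition is:
Bags: B1 = {2, 6, 10}  B2 = {2, 6, 8}  B3 = {2, 7, 8}  B4 = {2, 4, 7}  B5 = {2, 4, 5}  B6 = {2, 3, 5}  B7 = {2, 3, 9}  B8 = {1, 2, 9}
Tree: B1–B2, B2–B3, B3–B4, B4–B5, B5–B6, B6–B7, B7–B8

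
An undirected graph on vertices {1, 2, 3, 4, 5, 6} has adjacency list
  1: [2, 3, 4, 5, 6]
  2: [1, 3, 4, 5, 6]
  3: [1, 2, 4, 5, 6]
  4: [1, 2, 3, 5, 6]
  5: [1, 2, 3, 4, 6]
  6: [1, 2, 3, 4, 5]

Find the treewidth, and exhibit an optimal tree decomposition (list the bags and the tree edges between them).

Treewidth 5.
One optimal decomposition is:
Bags: B1 = {1, 2, 3, 4, 5, 6}
Tree: (single bag)

A single bag containing all 6 vertices is trivially a valid decomposition of width 5. For the lower bound, the 6 vertices {1, 2, 3, 4, 5, 6} are pairwise adjacent, and any tree decomposition puts a clique entirely inside one bag — forcing width ≥ 5. Hence tw(G) = 5 exactly.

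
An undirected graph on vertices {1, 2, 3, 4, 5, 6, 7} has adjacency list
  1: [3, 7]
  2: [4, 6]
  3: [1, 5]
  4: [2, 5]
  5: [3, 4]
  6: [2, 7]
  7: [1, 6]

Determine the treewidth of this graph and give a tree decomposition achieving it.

The largest bag has 3 vertices, giving width 2; this decomposition certifies tw(G) ≤ 2. For the lower bound, G contains the cycle 5–4–2–6–7–1–3–5, so G is not a forest; only forests have treewidth ≤ 1, hence tw(G) ≥ 2. Hence tw(G) = 2 exactly.

Treewidth 2.
One such decomposition:
Bags: B1 = {2, 4, 5}  B2 = {2, 5, 6}  B3 = {5, 6, 7}  B4 = {1, 5, 7}  B5 = {1, 3, 5}
Tree: B1–B2, B2–B3, B3–B4, B4–B5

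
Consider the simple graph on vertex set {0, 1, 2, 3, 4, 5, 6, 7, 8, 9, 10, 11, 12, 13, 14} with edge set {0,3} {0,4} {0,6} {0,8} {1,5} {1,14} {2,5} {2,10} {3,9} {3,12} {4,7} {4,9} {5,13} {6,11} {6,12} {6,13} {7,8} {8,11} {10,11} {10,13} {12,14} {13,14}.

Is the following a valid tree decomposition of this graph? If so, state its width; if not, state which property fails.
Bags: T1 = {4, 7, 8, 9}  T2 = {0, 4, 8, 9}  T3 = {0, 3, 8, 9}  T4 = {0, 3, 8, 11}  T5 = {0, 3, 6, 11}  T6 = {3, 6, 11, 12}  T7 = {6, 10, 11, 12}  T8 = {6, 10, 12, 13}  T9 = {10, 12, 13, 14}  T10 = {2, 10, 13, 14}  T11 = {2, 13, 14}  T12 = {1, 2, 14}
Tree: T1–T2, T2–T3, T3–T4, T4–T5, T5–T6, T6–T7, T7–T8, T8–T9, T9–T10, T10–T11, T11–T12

No — vertex 5 appears in no bag.

A tree decomposition must satisfy three properties: every vertex lies in some bag; for every edge, both endpoints lie together in some bag; and for every vertex, the bags containing it form a connected subtree. Here vertex 5 appears in no bag, so the decomposition is invalid.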